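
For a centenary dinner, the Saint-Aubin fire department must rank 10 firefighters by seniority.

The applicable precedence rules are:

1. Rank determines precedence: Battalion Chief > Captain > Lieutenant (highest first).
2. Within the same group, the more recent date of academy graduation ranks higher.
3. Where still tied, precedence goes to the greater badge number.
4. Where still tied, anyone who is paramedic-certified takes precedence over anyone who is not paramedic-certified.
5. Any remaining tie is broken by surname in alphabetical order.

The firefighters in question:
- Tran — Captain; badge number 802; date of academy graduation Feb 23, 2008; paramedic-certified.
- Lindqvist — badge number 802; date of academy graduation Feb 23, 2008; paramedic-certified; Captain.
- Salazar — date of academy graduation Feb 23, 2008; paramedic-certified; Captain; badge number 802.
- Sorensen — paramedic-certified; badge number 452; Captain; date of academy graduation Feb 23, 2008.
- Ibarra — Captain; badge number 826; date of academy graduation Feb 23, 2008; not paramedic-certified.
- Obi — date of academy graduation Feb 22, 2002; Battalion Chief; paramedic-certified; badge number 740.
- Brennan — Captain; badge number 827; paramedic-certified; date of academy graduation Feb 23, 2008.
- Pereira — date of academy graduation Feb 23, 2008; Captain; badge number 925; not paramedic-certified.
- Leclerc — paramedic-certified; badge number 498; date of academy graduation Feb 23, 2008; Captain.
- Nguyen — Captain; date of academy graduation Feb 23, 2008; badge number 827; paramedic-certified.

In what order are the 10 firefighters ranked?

Obi, Pereira, Brennan, Nguyen, Ibarra, Lindqvist, Salazar, Tran, Leclerc, Sorensen

By rank: Obi (Battalion Chief); then Pereira, Brennan, Nguyen, Ibarra, Lindqvist, Salazar, Tran, Leclerc and Sorensen (Captain).
Pereira, Brennan, Nguyen, Ibarra, Lindqvist, Salazar, Tran, Leclerc and Sorensen all have date of academy graduation Feb 23, 2008, so the next rule applies.
Among Pereira, Brennan, Nguyen, Ibarra, Lindqvist, Salazar, Tran, Leclerc and Sorensen, by badge number (higher first): Pereira (925) before Brennan and Nguyen (827) before Ibarra (826) before Lindqvist, Salazar and Tran (802) before Leclerc (498) before Sorensen (452).
Brennan and Nguyen are each paramedic-certified, so the next rule applies.
Among Brennan and Nguyen, alphabetically by surname: Brennan before Nguyen.
Lindqvist, Salazar and Tran are each paramedic-certified, so the next rule applies.
Among Lindqvist, Salazar and Tran, alphabetically by surname: Lindqvist before Salazar before Tran.
Full order: Obi, Pereira, Brennan, Nguyen, Ibarra, Lindqvist, Salazar, Tran, Leclerc, Sorensen.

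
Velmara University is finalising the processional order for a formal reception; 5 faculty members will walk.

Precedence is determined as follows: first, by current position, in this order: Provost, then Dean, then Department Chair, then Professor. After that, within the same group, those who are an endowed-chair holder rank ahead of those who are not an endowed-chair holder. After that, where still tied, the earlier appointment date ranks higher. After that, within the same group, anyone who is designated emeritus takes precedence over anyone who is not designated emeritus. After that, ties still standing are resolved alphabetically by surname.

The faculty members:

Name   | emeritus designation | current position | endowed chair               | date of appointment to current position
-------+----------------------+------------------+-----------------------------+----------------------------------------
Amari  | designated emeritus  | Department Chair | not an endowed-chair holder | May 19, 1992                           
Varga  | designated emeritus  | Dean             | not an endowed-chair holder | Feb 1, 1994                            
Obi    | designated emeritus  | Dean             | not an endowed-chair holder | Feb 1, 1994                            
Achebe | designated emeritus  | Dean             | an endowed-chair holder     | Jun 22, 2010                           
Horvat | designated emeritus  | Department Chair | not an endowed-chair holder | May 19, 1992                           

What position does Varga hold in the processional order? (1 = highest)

3

By current position: Achebe, Obi and Varga (Dean); then Amari and Horvat (Department Chair).
Among Achebe, Obi and Varga, an endowed-chair holder before not an endowed-chair holder: Achebe (an endowed-chair holder) before Obi and Varga (not an endowed-chair holder).
Obi and Varga both have date of appointment to current position Feb 1, 1994, so the next rule applies.
Obi and Varga are each designated emeritus, so the next rule applies.
Among Obi and Varga, alphabetically by surname: Obi before Varga.
Amari and Horvat are each not an endowed-chair holder, so the next rule applies.
Amari and Horvat both have date of appointment to current position May 19, 1992, so the next rule applies.
Amari and Horvat are each designated emeritus, so the next rule applies.
Among Amari and Horvat, alphabetically by surname: Amari before Horvat.
Order: Achebe, Obi, Varga, Amari, Horvat. So position 3.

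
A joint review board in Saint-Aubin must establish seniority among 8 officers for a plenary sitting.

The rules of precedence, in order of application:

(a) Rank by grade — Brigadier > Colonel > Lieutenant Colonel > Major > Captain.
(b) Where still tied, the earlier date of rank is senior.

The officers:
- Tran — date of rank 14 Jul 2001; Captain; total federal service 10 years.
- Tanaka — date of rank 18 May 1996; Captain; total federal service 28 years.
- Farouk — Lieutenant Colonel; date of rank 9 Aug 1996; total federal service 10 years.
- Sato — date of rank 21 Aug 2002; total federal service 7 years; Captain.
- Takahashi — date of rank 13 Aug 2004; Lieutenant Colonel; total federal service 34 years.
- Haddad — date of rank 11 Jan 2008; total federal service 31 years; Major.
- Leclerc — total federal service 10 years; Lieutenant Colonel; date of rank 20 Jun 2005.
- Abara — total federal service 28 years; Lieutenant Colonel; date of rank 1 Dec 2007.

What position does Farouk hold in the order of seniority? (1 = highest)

By grade: Farouk, Takahashi, Leclerc and Abara (Lieutenant Colonel); then Haddad (Major); then Tanaka, Tran and Sato (Captain).
Among Farouk, Takahashi, Leclerc and Abara, by date of rank (earlier first): Farouk (9 Aug 1996) before Takahashi (13 Aug 2004) before Leclerc (20 Jun 2005) before Abara (1 Dec 2007).
Among Tanaka, Tran and Sato, by date of rank (earlier first): Tanaka (18 May 1996) before Tran (14 Jul 2001) before Sato (21 Aug 2002).
Order: Farouk, Takahashi, Leclerc, Abara, Haddad, Tanaka, Tran, Sato. So position 1.

1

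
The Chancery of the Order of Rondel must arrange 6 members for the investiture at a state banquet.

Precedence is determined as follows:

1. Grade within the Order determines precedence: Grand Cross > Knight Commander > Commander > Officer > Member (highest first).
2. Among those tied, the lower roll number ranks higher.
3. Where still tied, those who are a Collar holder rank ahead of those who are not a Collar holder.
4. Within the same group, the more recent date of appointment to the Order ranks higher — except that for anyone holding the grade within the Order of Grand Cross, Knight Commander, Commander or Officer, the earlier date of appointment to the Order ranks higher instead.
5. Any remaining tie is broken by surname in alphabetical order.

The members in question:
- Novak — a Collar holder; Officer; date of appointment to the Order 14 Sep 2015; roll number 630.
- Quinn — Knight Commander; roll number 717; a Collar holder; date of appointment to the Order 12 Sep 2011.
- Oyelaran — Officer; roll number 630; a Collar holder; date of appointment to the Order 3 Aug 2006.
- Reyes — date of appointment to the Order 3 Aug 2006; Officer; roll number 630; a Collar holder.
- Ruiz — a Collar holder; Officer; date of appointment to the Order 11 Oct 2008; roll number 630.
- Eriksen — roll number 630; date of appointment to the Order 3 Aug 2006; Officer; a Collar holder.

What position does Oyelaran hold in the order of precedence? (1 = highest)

3

By grade within the Order: Quinn (Knight Commander); then Eriksen, Oyelaran, Reyes, Ruiz and Novak (Officer).
Eriksen, Oyelaran, Reyes, Ruiz and Novak all have roll number 630, so the next rule applies.
Eriksen, Oyelaran, Reyes, Ruiz and Novak are each a Collar holder, so the next rule applies.
Among Eriksen, Oyelaran, Reyes, Ruiz and Novak, by date of appointment to the Order (earlier first) (reversed rule for this group): Eriksen, Oyelaran and Reyes (3 Aug 2006) before Ruiz (11 Oct 2008) before Novak (14 Sep 2015).
Among Eriksen, Oyelaran and Reyes, alphabetically by surname: Eriksen before Oyelaran before Reyes.
Order: Quinn, Eriksen, Oyelaran, Reyes, Ruiz, Novak. So position 3.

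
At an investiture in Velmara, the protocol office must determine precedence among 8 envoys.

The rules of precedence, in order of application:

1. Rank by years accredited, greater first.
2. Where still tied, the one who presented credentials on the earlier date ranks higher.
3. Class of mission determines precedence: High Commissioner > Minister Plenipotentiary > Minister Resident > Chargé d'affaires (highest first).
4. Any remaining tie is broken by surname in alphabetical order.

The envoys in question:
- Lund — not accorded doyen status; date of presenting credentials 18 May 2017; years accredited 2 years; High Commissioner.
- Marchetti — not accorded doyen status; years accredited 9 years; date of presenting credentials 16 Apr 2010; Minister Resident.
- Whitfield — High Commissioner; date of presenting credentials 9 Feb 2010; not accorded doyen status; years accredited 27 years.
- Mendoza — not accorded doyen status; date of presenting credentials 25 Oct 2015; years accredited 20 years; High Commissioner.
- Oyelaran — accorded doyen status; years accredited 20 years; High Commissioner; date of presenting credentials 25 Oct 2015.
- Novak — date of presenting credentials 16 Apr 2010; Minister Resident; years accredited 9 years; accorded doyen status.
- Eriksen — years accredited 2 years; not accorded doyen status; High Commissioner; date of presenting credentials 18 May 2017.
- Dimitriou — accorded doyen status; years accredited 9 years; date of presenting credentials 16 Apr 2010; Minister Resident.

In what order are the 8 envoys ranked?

Whitfield, Mendoza, Oyelaran, Dimitriou, Marchetti, Novak, Eriksen, Lund

By years accredited (higher first): Whitfield (27 years); then Mendoza and Oyelaran (both 20 years); then Dimitriou, Marchetti and Novak (each 9 years); then Eriksen and Lund (both 2 years).
Mendoza and Oyelaran both have date of presenting credentials 25 Oct 2015, so the next rule applies.
Mendoza and Oyelaran are each High Commissioner, so the next rule applies.
Among Mendoza and Oyelaran, alphabetically by surname: Mendoza before Oyelaran.
Dimitriou, Marchetti and Novak all have date of presenting credentials 16 Apr 2010, so the next rule applies.
Dimitriou, Marchetti and Novak are each Minister Resident, so the next rule applies.
Among Dimitriou, Marchetti and Novak, alphabetically by surname: Dimitriou before Marchetti before Novak.
Eriksen and Lund both have date of presenting credentials 18 May 2017, so the next rule applies.
Eriksen and Lund are each High Commissioner, so the next rule applies.
Among Eriksen and Lund, alphabetically by surname: Eriksen before Lund.
Full order: Whitfield, Mendoza, Oyelaran, Dimitriou, Marchetti, Novak, Eriksen, Lund.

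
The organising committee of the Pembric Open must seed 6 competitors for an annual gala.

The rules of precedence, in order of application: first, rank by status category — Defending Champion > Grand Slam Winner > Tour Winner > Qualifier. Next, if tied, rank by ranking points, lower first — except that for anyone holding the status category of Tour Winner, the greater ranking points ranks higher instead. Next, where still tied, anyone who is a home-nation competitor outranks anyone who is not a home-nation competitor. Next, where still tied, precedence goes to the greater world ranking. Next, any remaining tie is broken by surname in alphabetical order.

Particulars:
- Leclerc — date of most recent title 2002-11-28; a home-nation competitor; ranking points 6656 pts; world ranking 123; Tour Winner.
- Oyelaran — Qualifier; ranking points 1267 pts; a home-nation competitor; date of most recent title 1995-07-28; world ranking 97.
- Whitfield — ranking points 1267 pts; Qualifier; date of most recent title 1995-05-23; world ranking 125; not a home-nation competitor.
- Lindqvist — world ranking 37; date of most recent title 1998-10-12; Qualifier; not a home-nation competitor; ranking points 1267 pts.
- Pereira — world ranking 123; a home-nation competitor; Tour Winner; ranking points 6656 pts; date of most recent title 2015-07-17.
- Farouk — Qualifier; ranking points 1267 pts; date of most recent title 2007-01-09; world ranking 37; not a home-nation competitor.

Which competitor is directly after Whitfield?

By status category: Leclerc and Pereira (Tour Winner); then Oyelaran, Whitfield, Farouk and Lindqvist (Qualifier).
Leclerc and Pereira both have ranking points 6656 pts, so the next rule applies.
Leclerc and Pereira are each a home-nation competitor, so the next rule applies.
Leclerc and Pereira both have world ranking 123, so the next rule applies.
Among Leclerc and Pereira, alphabetically by surname: Leclerc before Pereira.
Oyelaran, Whitfield, Farouk and Lindqvist all have ranking points 1267 pts, so the next rule applies.
Among Oyelaran, Whitfield, Farouk and Lindqvist, a home-nation competitor before not a home-nation competitor: Oyelaran (a home-nation competitor) before Whitfield, Farouk and Lindqvist (not a home-nation competitor).
Among Whitfield, Farouk and Lindqvist, by world ranking (higher first): Whitfield (125) before Farouk and Lindqvist (37).
Among Farouk and Lindqvist, alphabetically by surname: Farouk before Lindqvist.
Order: Leclerc, Pereira, Oyelaran, Whitfield, Farouk, Lindqvist.

Farouk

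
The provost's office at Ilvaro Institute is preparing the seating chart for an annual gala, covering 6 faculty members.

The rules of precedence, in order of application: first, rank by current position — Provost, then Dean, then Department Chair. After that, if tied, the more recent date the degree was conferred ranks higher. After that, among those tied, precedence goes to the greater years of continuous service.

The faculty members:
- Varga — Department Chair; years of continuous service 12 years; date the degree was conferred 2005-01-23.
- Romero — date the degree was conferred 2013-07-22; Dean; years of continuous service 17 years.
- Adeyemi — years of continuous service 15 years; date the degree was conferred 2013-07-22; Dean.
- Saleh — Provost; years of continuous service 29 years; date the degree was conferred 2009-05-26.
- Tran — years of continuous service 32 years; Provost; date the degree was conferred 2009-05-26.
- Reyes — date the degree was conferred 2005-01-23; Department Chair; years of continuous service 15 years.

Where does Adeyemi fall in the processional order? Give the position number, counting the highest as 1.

4

By current position: Tran and Saleh (Provost); then Romero and Adeyemi (Dean); then Reyes and Varga (Department Chair).
Tran and Saleh both have date the degree was conferred 2009-05-26, so the next rule applies.
Among Tran and Saleh, by years of continuous service (higher first): Tran (32 years) before Saleh (29 years).
Romero and Adeyemi both have date the degree was conferred 2013-07-22, so the next rule applies.
Among Romero and Adeyemi, by years of continuous service (higher first): Romero (17 years) before Adeyemi (15 years).
Reyes and Varga both have date the degree was conferred 2005-01-23, so the next rule applies.
Among Reyes and Varga, by years of continuous service (higher first): Reyes (15 years) before Varga (12 years).
Order: Tran, Saleh, Romero, Adeyemi, Reyes, Varga. So position 4.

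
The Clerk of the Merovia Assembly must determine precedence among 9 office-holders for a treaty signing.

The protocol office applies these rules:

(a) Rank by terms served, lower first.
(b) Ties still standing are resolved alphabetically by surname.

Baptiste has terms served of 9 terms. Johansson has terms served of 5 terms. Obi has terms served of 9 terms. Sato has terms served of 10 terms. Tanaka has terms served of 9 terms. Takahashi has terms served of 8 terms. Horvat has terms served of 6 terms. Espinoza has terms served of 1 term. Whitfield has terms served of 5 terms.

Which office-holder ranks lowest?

By terms served (lower first): Espinoza (1 term); then Johansson and Whitfield (both 5 terms); then Horvat (6 terms); then Takahashi (8 terms); then Baptiste, Obi and Tanaka (each 9 terms); then Sato (10 terms).
Among Johansson and Whitfield, alphabetically by surname: Johansson before Whitfield.
Among Baptiste, Obi and Tanaka, alphabetically by surname: Baptiste before Obi before Tanaka.
Order: Espinoza, Johansson, Whitfield, Horvat, Takahashi, Baptiste, Obi, Tanaka, Sato.

Sato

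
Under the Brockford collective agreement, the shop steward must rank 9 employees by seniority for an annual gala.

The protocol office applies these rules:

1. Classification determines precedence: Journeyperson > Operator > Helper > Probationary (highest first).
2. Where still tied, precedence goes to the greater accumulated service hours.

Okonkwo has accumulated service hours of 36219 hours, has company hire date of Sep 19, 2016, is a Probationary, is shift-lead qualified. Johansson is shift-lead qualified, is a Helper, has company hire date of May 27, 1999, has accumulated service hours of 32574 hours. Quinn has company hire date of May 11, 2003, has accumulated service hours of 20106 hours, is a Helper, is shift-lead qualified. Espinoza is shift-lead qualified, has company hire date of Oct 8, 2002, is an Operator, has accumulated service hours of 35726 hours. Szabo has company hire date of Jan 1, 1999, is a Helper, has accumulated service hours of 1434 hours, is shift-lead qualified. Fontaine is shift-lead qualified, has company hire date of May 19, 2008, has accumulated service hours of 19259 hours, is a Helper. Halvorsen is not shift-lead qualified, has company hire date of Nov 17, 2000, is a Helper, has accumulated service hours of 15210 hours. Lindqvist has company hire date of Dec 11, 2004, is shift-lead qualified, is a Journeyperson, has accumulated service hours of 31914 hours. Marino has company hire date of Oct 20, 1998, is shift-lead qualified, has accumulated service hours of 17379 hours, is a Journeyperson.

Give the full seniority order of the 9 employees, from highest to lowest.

Lindqvist, Marino, Espinoza, Johansson, Quinn, Fontaine, Halvorsen, Szabo, Okonkwo

By classification: Lindqvist and Marino (Journeyperson); then Espinoza (Operator); then Johansson, Quinn, Fontaine, Halvorsen and Szabo (Helper); then Okonkwo (Probationary).
Among Lindqvist and Marino, by accumulated service hours (higher first): Lindqvist (31914 hours) before Marino (17379 hours).
Among Johansson, Quinn, Fontaine, Halvorsen and Szabo, by accumulated service hours (higher first): Johansson (32574 hours) before Quinn (20106 hours) before Fontaine (19259 hours) before Halvorsen (15210 hours) before Szabo (1434 hours).
Full order: Lindqvist, Marino, Espinoza, Johansson, Quinn, Fontaine, Halvorsen, Szabo, Okonkwo.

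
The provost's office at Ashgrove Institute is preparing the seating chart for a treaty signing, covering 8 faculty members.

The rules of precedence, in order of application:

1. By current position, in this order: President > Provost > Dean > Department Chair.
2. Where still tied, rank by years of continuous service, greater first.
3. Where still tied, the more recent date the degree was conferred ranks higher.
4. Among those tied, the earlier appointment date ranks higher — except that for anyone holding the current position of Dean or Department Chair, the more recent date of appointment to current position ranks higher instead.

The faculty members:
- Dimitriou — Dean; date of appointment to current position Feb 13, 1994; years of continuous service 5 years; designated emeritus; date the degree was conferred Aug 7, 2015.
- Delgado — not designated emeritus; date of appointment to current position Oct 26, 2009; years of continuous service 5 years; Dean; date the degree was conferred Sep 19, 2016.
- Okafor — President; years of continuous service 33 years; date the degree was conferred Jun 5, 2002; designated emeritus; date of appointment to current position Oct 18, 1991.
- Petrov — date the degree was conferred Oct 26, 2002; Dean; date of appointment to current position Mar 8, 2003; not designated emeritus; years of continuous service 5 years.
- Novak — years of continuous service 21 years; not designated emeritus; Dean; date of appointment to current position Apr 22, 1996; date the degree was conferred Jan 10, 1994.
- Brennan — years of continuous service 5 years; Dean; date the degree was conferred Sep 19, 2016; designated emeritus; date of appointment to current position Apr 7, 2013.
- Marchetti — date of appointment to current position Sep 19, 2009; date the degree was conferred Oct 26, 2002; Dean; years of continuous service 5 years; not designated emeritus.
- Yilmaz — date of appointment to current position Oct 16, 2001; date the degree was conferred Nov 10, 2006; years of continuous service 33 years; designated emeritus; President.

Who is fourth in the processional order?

Brennan

By current position: Yilmaz and Okafor (President); then Novak, Brennan, Delgado, Dimitriou, Marchetti and Petrov (Dean).
Yilmaz and Okafor both have years of continuous service 33 years, so the next rule applies.
Among Yilmaz and Okafor, by date the degree was conferred (later first): Yilmaz (Nov 10, 2006) before Okafor (Jun 5, 2002).
Among Novak, Brennan, Delgado, Dimitriou, Marchetti and Petrov, by years of continuous service (higher first): Novak (21 years) before Brennan, Delgado, Dimitriou, Marchetti and Petrov (5 years).
Among Brennan, Delgado, Dimitriou, Marchetti and Petrov, by date the degree was conferred (later first): Brennan and Delgado (Sep 19, 2016) before Dimitriou (Aug 7, 2015) before Marchetti and Petrov (Oct 26, 2002).
Among Brennan and Delgado, by date of appointment to current position (later first) (reversed rule for this group): Brennan (Apr 7, 2013) before Delgado (Oct 26, 2009).
Among Marchetti and Petrov, by date of appointment to current position (later first) (reversed rule for this group): Marchetti (Sep 19, 2009) before Petrov (Mar 8, 2003).
Order: Yilmaz, Okafor, Novak, Brennan, Delgado, Dimitriou, Marchetti, Petrov.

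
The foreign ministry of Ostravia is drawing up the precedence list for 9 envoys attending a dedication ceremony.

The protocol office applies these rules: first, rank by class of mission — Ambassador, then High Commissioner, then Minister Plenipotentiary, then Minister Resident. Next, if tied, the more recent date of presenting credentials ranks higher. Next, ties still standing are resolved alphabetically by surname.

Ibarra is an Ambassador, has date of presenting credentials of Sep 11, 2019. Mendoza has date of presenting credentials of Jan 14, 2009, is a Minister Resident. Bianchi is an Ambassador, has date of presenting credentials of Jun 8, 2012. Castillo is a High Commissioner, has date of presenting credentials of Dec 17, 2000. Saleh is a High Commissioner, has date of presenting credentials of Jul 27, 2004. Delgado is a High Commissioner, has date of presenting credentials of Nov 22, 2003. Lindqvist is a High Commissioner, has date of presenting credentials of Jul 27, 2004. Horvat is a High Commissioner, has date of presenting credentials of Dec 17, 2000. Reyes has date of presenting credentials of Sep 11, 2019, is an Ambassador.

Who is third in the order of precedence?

Bianchi

By class of mission: Ibarra, Reyes and Bianchi (Ambassador); then Lindqvist, Saleh, Delgado, Castillo and Horvat (High Commissioner); then Mendoza (Minister Resident).
Among Ibarra, Reyes and Bianchi, by date of presenting credentials (later first): Ibarra and Reyes (Sep 11, 2019) before Bianchi (Jun 8, 2012).
Among Ibarra and Reyes, alphabetically by surname: Ibarra before Reyes.
Among Lindqvist, Saleh, Delgado, Castillo and Horvat, by date of presenting credentials (later first): Lindqvist and Saleh (Jul 27, 2004) before Delgado (Nov 22, 2003) before Castillo and Horvat (Dec 17, 2000).
Among Lindqvist and Saleh, alphabetically by surname: Lindqvist before Saleh.
Among Castillo and Horvat, alphabetically by surname: Castillo before Horvat.
Order: Ibarra, Reyes, Bianchi, Lindqvist, Saleh, Delgado, Castillo, Horvat, Mendoza.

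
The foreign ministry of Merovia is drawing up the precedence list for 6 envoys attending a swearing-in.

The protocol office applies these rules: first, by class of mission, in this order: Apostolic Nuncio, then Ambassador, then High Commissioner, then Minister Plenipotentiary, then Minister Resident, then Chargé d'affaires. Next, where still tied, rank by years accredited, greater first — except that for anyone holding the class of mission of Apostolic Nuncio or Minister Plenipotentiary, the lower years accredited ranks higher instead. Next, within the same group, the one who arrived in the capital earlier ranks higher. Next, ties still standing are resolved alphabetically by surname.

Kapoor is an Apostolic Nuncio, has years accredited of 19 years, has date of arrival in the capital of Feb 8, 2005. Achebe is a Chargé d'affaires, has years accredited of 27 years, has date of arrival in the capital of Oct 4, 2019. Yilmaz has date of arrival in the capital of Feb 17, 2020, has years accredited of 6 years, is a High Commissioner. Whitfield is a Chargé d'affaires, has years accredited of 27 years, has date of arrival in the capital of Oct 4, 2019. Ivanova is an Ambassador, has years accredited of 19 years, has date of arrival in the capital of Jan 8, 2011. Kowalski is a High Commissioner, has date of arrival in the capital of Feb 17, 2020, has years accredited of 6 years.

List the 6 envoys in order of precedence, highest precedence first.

By class of mission: Kapoor (Apostolic Nuncio); then Ivanova (Ambassador); then Kowalski and Yilmaz (High Commissioner); then Achebe and Whitfield (Chargé d'affaires).
Kowalski and Yilmaz both have years accredited 6 years, so the next rule applies.
Kowalski and Yilmaz both have date of arrival in the capital Feb 17, 2020, so the next rule applies.
Among Kowalski and Yilmaz, alphabetically by surname: Kowalski before Yilmaz.
Achebe and Whitfield both have years accredited 27 years, so the next rule applies.
Achebe and Whitfield both have date of arrival in the capital Oct 4, 2019, so the next rule applies.
Among Achebe and Whitfield, alphabetically by surname: Achebe before Whitfield.
Full order: Kapoor, Ivanova, Kowalski, Yilmaz, Achebe, Whitfield.

Kapoor, Ivanova, Kowalski, Yilmaz, Achebe, Whitfield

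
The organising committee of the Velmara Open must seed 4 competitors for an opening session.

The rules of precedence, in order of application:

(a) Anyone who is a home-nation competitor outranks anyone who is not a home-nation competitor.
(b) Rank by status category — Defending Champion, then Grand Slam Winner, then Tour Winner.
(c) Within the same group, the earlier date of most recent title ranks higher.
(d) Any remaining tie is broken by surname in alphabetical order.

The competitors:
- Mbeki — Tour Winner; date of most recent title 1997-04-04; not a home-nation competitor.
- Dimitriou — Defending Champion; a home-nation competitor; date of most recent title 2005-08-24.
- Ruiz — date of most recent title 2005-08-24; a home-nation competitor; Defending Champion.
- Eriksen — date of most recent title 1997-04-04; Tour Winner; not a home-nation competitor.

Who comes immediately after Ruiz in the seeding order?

By the first rule: Dimitriou and Ruiz (both a home-nation competitor); then Eriksen and Mbeki (both not a home-nation competitor).
Dimitriou and Ruiz are each Defending Champion, so the next rule applies.
Dimitriou and Ruiz both have date of most recent title 2005-08-24, so the next rule applies.
Among Dimitriou and Ruiz, alphabetically by surname: Dimitriou before Ruiz.
Eriksen and Mbeki are each Tour Winner, so the next rule applies.
Eriksen and Mbeki both have date of most recent title 1997-04-04, so the next rule applies.
Among Eriksen and Mbeki, alphabetically by surname: Eriksen before Mbeki.
Order: Dimitriou, Ruiz, Eriksen, Mbeki.

Eriksen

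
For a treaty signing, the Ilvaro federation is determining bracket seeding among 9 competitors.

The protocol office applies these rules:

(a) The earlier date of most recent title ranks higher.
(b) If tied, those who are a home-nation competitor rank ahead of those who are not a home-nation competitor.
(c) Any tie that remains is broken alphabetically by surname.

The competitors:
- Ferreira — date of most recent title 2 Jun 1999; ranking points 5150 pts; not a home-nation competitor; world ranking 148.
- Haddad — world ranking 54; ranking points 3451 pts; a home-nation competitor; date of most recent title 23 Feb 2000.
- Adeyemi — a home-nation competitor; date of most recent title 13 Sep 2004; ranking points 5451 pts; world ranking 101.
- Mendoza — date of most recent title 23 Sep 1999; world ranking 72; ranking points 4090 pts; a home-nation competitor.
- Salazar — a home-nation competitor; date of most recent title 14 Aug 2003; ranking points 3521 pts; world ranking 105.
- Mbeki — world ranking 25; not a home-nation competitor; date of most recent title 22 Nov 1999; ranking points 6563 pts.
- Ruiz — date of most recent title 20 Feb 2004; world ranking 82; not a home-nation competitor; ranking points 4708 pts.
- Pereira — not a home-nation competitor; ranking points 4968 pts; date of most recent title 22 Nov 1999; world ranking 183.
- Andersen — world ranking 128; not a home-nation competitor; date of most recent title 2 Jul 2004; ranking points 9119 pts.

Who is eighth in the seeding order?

By date of most recent title (earlier first): Ferreira (2 Jun 1999); then Mendoza (23 Sep 1999); then Mbeki and Pereira (both 22 Nov 1999); then Haddad (23 Feb 2000); then Salazar (14 Aug 2003); then Ruiz (20 Feb 2004); then Andersen (2 Jul 2004); then Adeyemi (13 Sep 2004).
Mbeki and Pereira are each not a home-nation competitor, so the next rule applies.
Among Mbeki and Pereira, alphabetically by surname: Mbeki before Pereira.
Order: Ferreira, Mendoza, Mbeki, Pereira, Haddad, Salazar, Ruiz, Andersen, Adeyemi.

Andersen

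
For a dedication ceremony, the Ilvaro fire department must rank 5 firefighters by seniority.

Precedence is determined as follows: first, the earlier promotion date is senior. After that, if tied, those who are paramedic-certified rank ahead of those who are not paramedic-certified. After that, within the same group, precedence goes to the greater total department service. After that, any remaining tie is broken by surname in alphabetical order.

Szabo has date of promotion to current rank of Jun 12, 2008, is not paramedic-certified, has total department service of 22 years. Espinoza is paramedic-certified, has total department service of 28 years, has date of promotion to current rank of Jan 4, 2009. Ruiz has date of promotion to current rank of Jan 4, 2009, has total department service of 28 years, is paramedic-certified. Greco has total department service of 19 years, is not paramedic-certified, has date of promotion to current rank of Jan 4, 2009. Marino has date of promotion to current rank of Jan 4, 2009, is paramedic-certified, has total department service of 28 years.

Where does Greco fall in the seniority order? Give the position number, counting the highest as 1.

5

By date of promotion to current rank (earlier first): Szabo (Jun 12, 2008); then Espinoza, Marino, Ruiz and Greco (each Jan 4, 2009).
Among Espinoza, Marino, Ruiz and Greco, paramedic-certified before not paramedic-certified: Espinoza, Marino and Ruiz (paramedic-certified) before Greco (not paramedic-certified).
Espinoza, Marino and Ruiz all have total department service 28 years, so the next rule applies.
Among Espinoza, Marino and Ruiz, alphabetically by surname: Espinoza before Marino before Ruiz.
Order: Szabo, Espinoza, Marino, Ruiz, Greco. So position 5.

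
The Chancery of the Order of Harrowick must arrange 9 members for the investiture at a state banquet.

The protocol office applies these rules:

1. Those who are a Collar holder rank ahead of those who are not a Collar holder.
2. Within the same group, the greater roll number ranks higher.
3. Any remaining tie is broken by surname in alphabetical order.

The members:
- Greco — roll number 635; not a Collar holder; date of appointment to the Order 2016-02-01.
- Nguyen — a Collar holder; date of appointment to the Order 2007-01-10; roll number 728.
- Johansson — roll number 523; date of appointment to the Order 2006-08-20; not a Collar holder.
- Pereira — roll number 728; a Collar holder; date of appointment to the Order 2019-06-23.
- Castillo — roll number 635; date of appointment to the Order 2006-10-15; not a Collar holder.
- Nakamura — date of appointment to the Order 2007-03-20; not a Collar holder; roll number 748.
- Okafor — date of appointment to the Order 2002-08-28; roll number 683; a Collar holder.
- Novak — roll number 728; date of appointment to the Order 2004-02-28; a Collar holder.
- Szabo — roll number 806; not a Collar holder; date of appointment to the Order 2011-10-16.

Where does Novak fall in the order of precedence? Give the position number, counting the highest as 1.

2

By the first rule: Nguyen, Novak, Pereira and Okafor (each a Collar holder); then Szabo, Nakamura, Castillo, Greco and Johansson (each not a Collar holder).
Among Nguyen, Novak, Pereira and Okafor, by roll number (higher first): Nguyen, Novak and Pereira (728) before Okafor (683).
Among Nguyen, Novak and Pereira, alphabetically by surname: Nguyen before Novak before Pereira.
Among Szabo, Nakamura, Castillo, Greco and Johansson, by roll number (higher first): Szabo (806) before Nakamura (748) before Castillo and Greco (635) before Johansson (523).
Among Castillo and Greco, alphabetically by surname: Castillo before Greco.
Order: Nguyen, Novak, Pereira, Okafor, Szabo, Nakamura, Castillo, Greco, Johansson. So position 2.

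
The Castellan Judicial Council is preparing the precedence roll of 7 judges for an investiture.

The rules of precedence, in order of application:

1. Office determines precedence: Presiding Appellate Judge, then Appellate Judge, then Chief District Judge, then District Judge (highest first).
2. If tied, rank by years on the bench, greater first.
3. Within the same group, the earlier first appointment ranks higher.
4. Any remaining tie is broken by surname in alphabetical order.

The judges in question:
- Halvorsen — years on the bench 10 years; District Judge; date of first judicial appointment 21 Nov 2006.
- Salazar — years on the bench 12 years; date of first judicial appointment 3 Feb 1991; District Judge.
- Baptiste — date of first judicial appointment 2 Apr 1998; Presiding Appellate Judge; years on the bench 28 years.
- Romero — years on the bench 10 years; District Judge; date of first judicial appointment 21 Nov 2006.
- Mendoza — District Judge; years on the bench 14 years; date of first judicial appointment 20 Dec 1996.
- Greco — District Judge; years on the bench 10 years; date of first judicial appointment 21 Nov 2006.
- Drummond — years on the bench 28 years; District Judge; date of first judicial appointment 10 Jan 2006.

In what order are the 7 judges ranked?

By office: Baptiste (Presiding Appellate Judge); then Drummond, Mendoza, Salazar, Greco, Halvorsen and Romero (District Judge).
Among Drummond, Mendoza, Salazar, Greco, Halvorsen and Romero, by years on the bench (higher first): Drummond (28 years) before Mendoza (14 years) before Salazar (12 years) before Greco, Halvorsen and Romero (10 years).
Greco, Halvorsen and Romero all have date of first judicial appointment 21 Nov 2006, so the next rule applies.
Among Greco, Halvorsen and Romero, alphabetically by surname: Greco before Halvorsen before Romero.
Full order: Baptiste, Drummond, Mendoza, Salazar, Greco, Halvorsen, Romero.

Baptiste, Drummond, Mendoza, Salazar, Greco, Halvorsen, Romero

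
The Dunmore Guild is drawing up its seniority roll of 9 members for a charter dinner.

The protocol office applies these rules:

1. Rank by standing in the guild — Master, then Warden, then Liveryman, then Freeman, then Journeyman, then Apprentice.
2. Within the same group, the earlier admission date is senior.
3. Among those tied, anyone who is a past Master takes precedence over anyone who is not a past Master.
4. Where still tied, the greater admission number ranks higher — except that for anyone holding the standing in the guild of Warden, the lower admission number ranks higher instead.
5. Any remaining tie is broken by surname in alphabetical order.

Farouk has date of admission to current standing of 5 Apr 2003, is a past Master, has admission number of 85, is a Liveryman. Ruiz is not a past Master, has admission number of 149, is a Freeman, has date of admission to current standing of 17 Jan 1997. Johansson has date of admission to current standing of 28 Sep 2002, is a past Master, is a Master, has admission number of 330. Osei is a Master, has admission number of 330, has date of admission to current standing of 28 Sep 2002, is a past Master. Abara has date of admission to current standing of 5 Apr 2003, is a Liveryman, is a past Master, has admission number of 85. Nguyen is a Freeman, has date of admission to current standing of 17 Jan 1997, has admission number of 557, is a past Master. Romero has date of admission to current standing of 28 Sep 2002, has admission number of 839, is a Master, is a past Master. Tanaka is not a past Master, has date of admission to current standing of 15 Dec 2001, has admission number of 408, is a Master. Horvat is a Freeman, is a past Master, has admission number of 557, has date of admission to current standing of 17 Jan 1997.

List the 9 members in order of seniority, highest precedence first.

Tanaka, Romero, Johansson, Osei, Abara, Farouk, Horvat, Nguyen, Ruiz

By standing in the guild: Tanaka, Romero, Johansson and Osei (Master); then Abara and Farouk (Liveryman); then Horvat, Nguyen and Ruiz (Freeman).
Among Tanaka, Romero, Johansson and Osei, by date of admission to current standing (earlier first): Tanaka (15 Dec 2001) before Romero, Johansson and Osei (28 Sep 2002).
Romero, Johansson and Osei are each a past Master, so the next rule applies.
Among Romero, Johansson and Osei, by admission number (higher first): Romero (839) before Johansson and Osei (330).
Among Johansson and Osei, alphabetically by surname: Johansson before Osei.
Abara and Farouk both have date of admission to current standing 5 Apr 2003, so the next rule applies.
Abara and Farouk are each a past Master, so the next rule applies.
Abara and Farouk both have admission number 85, so the next rule applies.
Among Abara and Farouk, alphabetically by surname: Abara before Farouk.
Horvat, Nguyen and Ruiz all have date of admission to current standing 17 Jan 1997, so the next rule applies.
Among Horvat, Nguyen and Ruiz, a past Master before not a past Master: Horvat and Nguyen (a past Master) before Ruiz (not a past Master).
Horvat and Nguyen both have admission number 557, so the next rule applies.
Among Horvat and Nguyen, alphabetically by surname: Horvat before Nguyen.
Full order: Tanaka, Romero, Johansson, Osei, Abara, Farouk, Horvat, Nguyen, Ruiz.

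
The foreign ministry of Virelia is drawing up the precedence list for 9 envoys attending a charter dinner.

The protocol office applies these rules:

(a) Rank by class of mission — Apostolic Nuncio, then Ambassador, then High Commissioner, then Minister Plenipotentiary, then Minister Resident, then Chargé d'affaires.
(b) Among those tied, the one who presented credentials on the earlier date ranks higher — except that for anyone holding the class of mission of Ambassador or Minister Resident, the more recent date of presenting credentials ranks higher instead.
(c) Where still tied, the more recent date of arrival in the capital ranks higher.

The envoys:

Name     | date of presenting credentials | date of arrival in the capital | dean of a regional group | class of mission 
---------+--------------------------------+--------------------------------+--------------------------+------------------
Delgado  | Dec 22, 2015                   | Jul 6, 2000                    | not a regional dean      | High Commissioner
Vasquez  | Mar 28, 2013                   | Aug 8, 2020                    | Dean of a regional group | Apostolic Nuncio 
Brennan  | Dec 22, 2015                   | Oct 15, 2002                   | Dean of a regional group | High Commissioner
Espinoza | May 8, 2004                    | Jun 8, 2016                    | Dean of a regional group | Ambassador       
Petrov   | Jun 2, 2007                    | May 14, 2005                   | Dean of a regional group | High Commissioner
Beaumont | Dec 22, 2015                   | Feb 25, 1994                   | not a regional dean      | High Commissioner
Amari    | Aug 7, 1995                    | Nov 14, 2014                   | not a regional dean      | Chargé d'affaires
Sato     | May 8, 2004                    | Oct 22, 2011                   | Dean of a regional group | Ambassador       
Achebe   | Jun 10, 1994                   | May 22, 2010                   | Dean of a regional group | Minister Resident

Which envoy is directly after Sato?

Petrov

By class of mission: Vasquez (Apostolic Nuncio); then Espinoza and Sato (Ambassador); then Petrov, Brennan, Delgado and Beaumont (High Commissioner); then Achebe (Minister Resident); then Amari (Chargé d'affaires).
Espinoza and Sato both have date of presenting credentials May 8, 2004, so the next rule applies.
Among Espinoza and Sato, by date of arrival in the capital (later first): Espinoza (Jun 8, 2016) before Sato (Oct 22, 2011).
Among Petrov, Brennan, Delgado and Beaumont, by date of presenting credentials (earlier first): Petrov (Jun 2, 2007) before Brennan, Delgado and Beaumont (Dec 22, 2015).
Among Brennan, Delgado and Beaumont, by date of arrival in the capital (later first): Brennan (Oct 15, 2002) before Delgado (Jul 6, 2000) before Beaumont (Feb 25, 1994).
Order: Vasquez, Espinoza, Sato, Petrov, Brennan, Delgado, Beaumont, Achebe, Amari.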